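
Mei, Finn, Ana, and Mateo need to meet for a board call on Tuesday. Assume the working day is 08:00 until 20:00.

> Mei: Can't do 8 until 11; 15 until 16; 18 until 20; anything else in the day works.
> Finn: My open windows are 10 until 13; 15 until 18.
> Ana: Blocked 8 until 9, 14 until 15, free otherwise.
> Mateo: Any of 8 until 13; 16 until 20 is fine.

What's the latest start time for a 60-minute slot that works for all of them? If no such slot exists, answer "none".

Mei free: 11:00-15:00, 16:00-18:00 (invert busy blocks within the working day).
Finn free: 10:00-13:00, 15:00-18:00.
Ana free: 09:00-14:00, 15:00-20:00 (invert busy blocks within the working day).
Mateo free: 08:00-13:00, 16:00-20:00.
Mei ∩ Finn: 11:00-13:00, 16:00-18:00.
Mei ∩ Finn ∩ Ana: 11:00-13:00, 16:00-18:00.
Mei ∩ Finn ∩ Ana ∩ Mateo: 11:00-13:00, 16:00-18:00.
So the common availability across everyone is 11:00-13:00, 16:00-18:00.
The last common window of at least 60 minutes is 16:00-18:00; a 60-minute meeting can start as late as 17:00 and still end by 18:00.

17:00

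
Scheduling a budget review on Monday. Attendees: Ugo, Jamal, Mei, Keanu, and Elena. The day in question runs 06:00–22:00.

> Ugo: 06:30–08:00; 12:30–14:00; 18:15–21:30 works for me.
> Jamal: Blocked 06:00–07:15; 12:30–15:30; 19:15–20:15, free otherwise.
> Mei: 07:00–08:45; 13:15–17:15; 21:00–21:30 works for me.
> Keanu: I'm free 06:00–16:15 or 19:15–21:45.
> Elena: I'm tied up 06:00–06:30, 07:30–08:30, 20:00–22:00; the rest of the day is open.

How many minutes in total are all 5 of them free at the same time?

15

Ugo free: 06:30-08:00, 12:30-14:00, 18:15-21:30.
Jamal free: 07:15-12:30, 15:30-19:15, 20:15-22:00 (invert busy blocks within the working day).
Mei free: 07:00-08:45, 13:15-17:15, 21:00-21:30.
Keanu free: 06:00-16:15, 19:15-21:45.
Elena free: 06:30-07:30, 08:30-20:00 (invert busy blocks within the working day).
Ugo ∩ Jamal: 07:15-08:00, 18:15-19:15, 20:15-21:30.
Ugo ∩ Jamal ∩ Mei: 07:15-08:00, 21:00-21:30.
Ugo ∩ Jamal ∩ Mei ∩ Keanu: 07:15-08:00, 21:00-21:30.
Ugo ∩ Jamal ∩ Mei ∩ Keanu ∩ Elena: 07:15-07:30.
So the common availability across everyone is 07:15-07:30.
That's a single block of 15 minutes.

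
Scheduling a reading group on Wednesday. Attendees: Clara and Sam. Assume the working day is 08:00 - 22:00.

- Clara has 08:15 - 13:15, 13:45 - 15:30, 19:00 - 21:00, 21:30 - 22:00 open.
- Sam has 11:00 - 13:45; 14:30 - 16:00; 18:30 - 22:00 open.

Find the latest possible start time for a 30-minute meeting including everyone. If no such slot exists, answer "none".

21:30

Clara ∩ Sam: 11:00-13:15, 14:30-15:30, 19:00-21:00, 21:30-22:00.
So the common availability across everyone is 11:00-13:15, 14:30-15:30, 19:00-21:00, 21:30-22:00.
The last common window of at least 30 minutes is 21:30-22:00; a 30-minute meeting can start as late as 21:30 and still end by 22:00.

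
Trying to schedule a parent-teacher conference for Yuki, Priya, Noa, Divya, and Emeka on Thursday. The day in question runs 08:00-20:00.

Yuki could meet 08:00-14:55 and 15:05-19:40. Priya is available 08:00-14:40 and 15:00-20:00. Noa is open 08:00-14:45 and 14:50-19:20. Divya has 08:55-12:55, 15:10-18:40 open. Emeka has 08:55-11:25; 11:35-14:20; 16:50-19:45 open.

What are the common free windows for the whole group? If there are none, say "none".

08:55-11:25, 11:35-12:55, 16:50-18:40

Yuki ∩ Priya: 08:00-14:40, 15:05-19:40.
Yuki ∩ Priya ∩ Noa: 08:00-14:40, 15:05-19:20.
Yuki ∩ Priya ∩ Noa ∩ Divya: 08:55-12:55, 15:10-18:40.
Yuki ∩ Priya ∩ Noa ∩ Divya ∩ Emeka: 08:55-11:25, 11:35-12:55, 16:50-18:40.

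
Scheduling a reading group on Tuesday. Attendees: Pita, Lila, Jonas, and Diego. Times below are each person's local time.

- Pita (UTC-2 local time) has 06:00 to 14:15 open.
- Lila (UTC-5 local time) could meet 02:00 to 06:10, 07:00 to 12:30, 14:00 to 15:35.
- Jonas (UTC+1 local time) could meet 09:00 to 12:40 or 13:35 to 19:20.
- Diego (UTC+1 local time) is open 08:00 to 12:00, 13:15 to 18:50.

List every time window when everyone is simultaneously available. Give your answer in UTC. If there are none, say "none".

Pita in UTC: 08:00-16:15 (add 2h to convert from UTC-2).
Lila in UTC: 07:00-11:10, 12:00-17:30, 19:00-20:35 (add 5h to convert from UTC-5).
Jonas in UTC: 08:00-11:40, 12:35-18:20 (subtract 1h to convert from UTC+1).
Diego in UTC: 07:00-11:00, 12:15-17:50 (subtract 1h to convert from UTC+1).
Pita ∩ Lila: 08:00-11:10, 12:00-16:15.
Pita ∩ Lila ∩ Jonas: 08:00-11:10, 12:35-16:15.
Pita ∩ Lila ∩ Jonas ∩ Diego: 08:00-11:00, 12:35-16:15.

08:00-11:00, 12:35-16:15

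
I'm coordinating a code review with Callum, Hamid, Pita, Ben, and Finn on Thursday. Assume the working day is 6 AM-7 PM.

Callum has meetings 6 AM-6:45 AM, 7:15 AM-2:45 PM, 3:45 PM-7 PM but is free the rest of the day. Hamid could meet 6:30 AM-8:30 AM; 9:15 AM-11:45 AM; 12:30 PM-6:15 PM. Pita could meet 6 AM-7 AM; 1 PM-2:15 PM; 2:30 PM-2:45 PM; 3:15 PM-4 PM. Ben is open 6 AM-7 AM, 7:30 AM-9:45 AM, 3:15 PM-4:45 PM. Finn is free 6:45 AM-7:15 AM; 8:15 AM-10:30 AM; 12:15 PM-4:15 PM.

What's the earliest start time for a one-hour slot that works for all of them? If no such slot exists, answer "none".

none

Callum free: 06:45-07:15, 14:45-15:45 (invert busy blocks within the working day).
Hamid free: 06:30-08:30, 09:15-11:45, 12:30-18:15.
Pita free: 06:00-07:00, 13:00-14:15, 14:30-14:45, 15:15-16:00.
Ben free: 06:00-07:00, 07:30-09:45, 15:15-16:45.
Finn free: 06:45-07:15, 08:15-10:30, 12:15-16:15.
Callum ∩ Hamid: 06:45-07:15, 14:45-15:45.
Callum ∩ Hamid ∩ Pita: 06:45-07:00, 15:15-15:45.
Callum ∩ Hamid ∩ Pita ∩ Ben: 06:45-07:00, 15:15-15:45.
Callum ∩ Hamid ∩ Pita ∩ Ben ∩ Finn: 06:45-07:00, 15:15-15:45.
No common window is at least 60 minutes long.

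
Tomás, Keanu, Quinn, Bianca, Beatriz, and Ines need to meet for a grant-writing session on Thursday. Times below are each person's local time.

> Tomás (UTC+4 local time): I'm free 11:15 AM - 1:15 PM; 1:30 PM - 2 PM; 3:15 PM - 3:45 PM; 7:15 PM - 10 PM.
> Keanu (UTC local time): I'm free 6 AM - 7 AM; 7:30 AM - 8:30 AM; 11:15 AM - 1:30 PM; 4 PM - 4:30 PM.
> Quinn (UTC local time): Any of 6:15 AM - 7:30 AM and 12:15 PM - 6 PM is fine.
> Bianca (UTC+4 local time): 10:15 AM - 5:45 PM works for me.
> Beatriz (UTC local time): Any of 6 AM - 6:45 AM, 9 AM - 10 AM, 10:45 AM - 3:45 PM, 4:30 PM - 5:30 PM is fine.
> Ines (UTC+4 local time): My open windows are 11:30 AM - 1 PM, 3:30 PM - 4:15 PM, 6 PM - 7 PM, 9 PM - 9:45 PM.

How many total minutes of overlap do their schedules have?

Tomás in UTC: 07:15-09:15, 09:30-10:00, 11:15-11:45, 15:15-18:00 (subtract 4h to convert from UTC+4).
Keanu in UTC: 06:00-07:00, 07:30-08:30, 11:15-13:30, 16:00-16:30.
Quinn in UTC: 06:15-07:30, 12:15-18:00.
Bianca in UTC: 06:15-13:45 (subtract 4h to convert from UTC+4).
Beatriz in UTC: 06:00-06:45, 09:00-10:00, 10:45-15:45, 16:30-17:30.
Ines in UTC: 07:30-09:00, 11:30-12:15, 14:00-15:00, 17:00-17:45 (subtract 4h to convert from UTC+4).
Tomás ∩ Keanu: 07:30-08:30, 11:15-11:45, 16:00-16:30.
Tomás ∩ Keanu ∩ Quinn: 16:00-16:30.
Tomás ∩ Keanu ∩ Quinn ∩ Bianca: ∅.
Tomás ∩ Keanu ∩ Quinn ∩ Bianca ∩ Beatriz: ∅.
Tomás ∩ Keanu ∩ Quinn ∩ Bianca ∩ Beatriz ∩ Ines: ∅.
There is no time when everyone is free.
There is no common window, so the total is 0 minutes.

0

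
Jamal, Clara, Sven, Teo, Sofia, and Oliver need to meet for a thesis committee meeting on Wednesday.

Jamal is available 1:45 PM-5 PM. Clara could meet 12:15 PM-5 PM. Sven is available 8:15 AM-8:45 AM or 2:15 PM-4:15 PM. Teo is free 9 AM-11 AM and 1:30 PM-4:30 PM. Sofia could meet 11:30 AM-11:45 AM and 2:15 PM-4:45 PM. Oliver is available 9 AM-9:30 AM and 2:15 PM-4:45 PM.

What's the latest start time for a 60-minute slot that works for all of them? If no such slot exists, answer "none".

15:15

Jamal ∩ Clara: 13:45-17:00.
Jamal ∩ Clara ∩ Sven: 14:15-16:15.
Jamal ∩ Clara ∩ Sven ∩ Teo: 14:15-16:15.
Jamal ∩ Clara ∩ Sven ∩ Teo ∩ Sofia: 14:15-16:15.
Jamal ∩ Clara ∩ Sven ∩ Teo ∩ Sofia ∩ Oliver: 14:15-16:15.
The last common window of at least 60 minutes is 14:15-16:15; a 60-minute meeting can start as late as 15:15 and still end by 16:15.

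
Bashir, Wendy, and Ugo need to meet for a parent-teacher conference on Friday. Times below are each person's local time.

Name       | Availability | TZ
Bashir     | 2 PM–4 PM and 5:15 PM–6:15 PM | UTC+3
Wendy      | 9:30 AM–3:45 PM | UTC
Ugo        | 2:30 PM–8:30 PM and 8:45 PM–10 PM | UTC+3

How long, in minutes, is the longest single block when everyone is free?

Bashir in UTC: 11:00-13:00, 14:15-15:15 (subtract 3h to convert from UTC+3).
Wendy in UTC: 09:30-15:45.
Ugo in UTC: 11:30-17:30, 17:45-19:00 (subtract 3h to convert from UTC+3).
Bashir ∩ Wendy: 11:00-13:00, 14:15-15:15.
Bashir ∩ Wendy ∩ Ugo: 11:30-13:00, 14:15-15:15.
The longest is 11:30-13:00 at 90 minutes.

90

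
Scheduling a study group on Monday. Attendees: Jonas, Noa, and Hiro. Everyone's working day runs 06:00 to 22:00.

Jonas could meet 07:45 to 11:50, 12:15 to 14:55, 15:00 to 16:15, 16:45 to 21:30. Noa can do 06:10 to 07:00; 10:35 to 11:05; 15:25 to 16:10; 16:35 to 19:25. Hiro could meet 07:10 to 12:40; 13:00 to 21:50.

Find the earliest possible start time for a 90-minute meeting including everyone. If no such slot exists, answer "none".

16:45

Jonas ∩ Noa: 10:35-11:05, 15:25-16:10, 16:45-19:25.
Jonas ∩ Noa ∩ Hiro: 10:35-11:05, 15:25-16:10, 16:45-19:25.
The first common window of at least 90 minutes is 16:45-19:25, so the earliest start is 16:45.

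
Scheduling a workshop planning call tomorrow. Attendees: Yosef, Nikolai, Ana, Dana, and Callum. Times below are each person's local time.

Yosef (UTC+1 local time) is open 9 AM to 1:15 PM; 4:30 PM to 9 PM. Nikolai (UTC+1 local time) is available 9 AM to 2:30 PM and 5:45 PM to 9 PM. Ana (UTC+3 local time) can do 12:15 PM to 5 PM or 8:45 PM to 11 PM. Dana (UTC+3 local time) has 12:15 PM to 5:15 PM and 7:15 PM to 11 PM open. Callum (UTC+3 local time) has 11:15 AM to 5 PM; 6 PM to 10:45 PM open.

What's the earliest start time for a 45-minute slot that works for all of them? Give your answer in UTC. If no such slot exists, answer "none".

09:15

Yosef in UTC: 08:00-12:15, 15:30-20:00 (subtract 1h to convert from UTC+1).
Nikolai in UTC: 08:00-13:30, 16:45-20:00 (subtract 1h to convert from UTC+1).
Ana in UTC: 09:15-14:00, 17:45-20:00 (subtract 3h to convert from UTC+3).
Dana in UTC: 09:15-14:15, 16:15-20:00 (subtract 3h to convert from UTC+3).
Callum in UTC: 08:15-14:00, 15:00-19:45 (subtract 3h to convert from UTC+3).
Yosef ∩ Nikolai: 08:00-12:15, 16:45-20:00.
Yosef ∩ Nikolai ∩ Ana: 09:15-12:15, 17:45-20:00.
Yosef ∩ Nikolai ∩ Ana ∩ Dana: 09:15-12:15, 17:45-20:00.
Yosef ∩ Nikolai ∩ Ana ∩ Dana ∩ Callum: 09:15-12:15, 17:45-19:45.
The first common window of at least 45 minutes is 09:15-12:15, so the earliest start is 09:15.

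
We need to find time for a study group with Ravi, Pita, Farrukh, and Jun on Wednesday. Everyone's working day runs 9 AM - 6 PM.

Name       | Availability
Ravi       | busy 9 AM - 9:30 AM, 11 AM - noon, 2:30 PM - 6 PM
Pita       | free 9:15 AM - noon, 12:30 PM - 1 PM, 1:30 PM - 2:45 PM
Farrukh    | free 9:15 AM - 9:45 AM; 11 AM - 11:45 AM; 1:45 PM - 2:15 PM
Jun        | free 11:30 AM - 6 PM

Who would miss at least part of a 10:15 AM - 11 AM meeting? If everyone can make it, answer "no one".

Ravi free: 09:30-11:00, 12:00-14:30 (invert busy blocks within the working day).
Pita free: 09:15-12:00, 12:30-13:00, 13:30-14:45.
Farrukh free: 09:15-09:45, 11:00-11:45, 13:45-14:15.
Jun free: 11:30-18:00.
Ravi: free for 10:15-11:00. Pita: free for 10:15-11:00. Farrukh: not fully free for 10:15-11:00. Jun: not fully free for 10:15-11:00.

Farrukh, Jun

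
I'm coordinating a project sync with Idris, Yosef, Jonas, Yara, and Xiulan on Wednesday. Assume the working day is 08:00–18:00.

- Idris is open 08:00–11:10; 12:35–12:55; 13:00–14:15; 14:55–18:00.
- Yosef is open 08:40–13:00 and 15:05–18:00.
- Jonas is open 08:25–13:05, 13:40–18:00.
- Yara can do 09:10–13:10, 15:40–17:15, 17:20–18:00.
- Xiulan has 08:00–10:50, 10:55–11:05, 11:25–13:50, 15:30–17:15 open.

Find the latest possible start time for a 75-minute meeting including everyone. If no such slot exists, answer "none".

Idris ∩ Yosef: 08:40-11:10, 12:35-12:55, 15:05-18:00.
Idris ∩ Yosef ∩ Jonas: 08:40-11:10, 12:35-12:55, 15:05-18:00.
Idris ∩ Yosef ∩ Jonas ∩ Yara: 09:10-11:10, 12:35-12:55, 15:40-17:15, 17:20-18:00.
Idris ∩ Yosef ∩ Jonas ∩ Yara ∩ Xiulan: 09:10-10:50, 10:55-11:05, 12:35-12:55, 15:40-17:15.
The last common window of at least 75 minutes is 15:40-17:15; a 75-minute meeting can start as late as 16:00 and still end by 17:15.

16:00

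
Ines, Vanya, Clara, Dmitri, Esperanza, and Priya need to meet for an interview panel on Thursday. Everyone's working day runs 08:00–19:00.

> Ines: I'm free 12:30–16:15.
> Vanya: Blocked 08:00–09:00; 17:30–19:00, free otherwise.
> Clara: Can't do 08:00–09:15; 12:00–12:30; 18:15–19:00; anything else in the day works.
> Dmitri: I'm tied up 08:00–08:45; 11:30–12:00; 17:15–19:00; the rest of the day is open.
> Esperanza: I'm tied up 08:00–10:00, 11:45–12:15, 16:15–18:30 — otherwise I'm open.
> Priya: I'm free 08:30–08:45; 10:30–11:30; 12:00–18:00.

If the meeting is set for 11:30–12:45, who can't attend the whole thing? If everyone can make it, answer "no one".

Clara, Dmitri, Esperanza, Ines, Priya

Ines free: 12:30-16:15.
Vanya free: 09:00-17:30 (invert busy blocks within the working day).
Clara free: 09:15-12:00, 12:30-18:15 (invert busy blocks within the working day).
Dmitri free: 08:45-11:30, 12:00-17:15 (invert busy blocks within the working day).
Esperanza free: 10:00-11:45, 12:15-16:15, 18:30-19:00 (invert busy blocks within the working day).
Priya free: 08:30-08:45, 10:30-11:30, 12:00-18:00.
Ines: not fully free for 11:30-12:45. Vanya: free for 11:30-12:45. Clara: not fully free for 11:30-12:45. Dmitri: not fully free for 11:30-12:45. Esperanza: not fully free for 11:30-12:45. Priya: not fully free for 11:30-12:45.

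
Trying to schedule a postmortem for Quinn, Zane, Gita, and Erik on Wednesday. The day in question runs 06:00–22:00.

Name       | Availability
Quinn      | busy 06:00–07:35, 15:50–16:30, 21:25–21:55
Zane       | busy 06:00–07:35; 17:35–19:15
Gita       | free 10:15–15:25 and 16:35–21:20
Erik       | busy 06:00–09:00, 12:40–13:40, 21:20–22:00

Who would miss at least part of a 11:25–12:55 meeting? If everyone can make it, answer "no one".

Erik

Quinn free: 07:35-15:50, 16:30-21:25, 21:55-22:00 (invert busy blocks within the working day).
Zane free: 07:35-17:35, 19:15-22:00 (invert busy blocks within the working day).
Gita free: 10:15-15:25, 16:35-21:20.
Erik free: 09:00-12:40, 13:40-21:20 (invert busy blocks within the working day).
Quinn: free for 11:25-12:55. Zane: free for 11:25-12:55. Gita: free for 11:25-12:55. Erik: not fully free for 11:25-12:55.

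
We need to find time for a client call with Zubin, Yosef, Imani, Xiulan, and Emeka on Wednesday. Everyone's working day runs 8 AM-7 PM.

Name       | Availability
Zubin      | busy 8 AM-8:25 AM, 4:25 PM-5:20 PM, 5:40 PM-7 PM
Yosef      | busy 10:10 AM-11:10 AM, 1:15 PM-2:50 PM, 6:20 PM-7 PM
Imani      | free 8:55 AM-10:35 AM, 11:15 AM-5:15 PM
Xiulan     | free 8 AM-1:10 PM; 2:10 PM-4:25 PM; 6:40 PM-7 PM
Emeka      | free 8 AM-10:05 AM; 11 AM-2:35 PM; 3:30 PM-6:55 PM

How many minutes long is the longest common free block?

Zubin free: 08:25-16:25, 17:20-17:40 (invert busy blocks within the working day).
Yosef free: 08:00-10:10, 11:10-13:15, 14:50-18:20 (invert busy blocks within the working day).
Imani free: 08:55-10:35, 11:15-17:15.
Xiulan free: 08:00-13:10, 14:10-16:25, 18:40-19:00.
Emeka free: 08:00-10:05, 11:00-14:35, 15:30-18:55.
Zubin ∩ Yosef: 08:25-10:10, 11:10-13:15, 14:50-16:25, 17:20-17:40.
Zubin ∩ Yosef ∩ Imani: 08:55-10:10, 11:15-13:15, 14:50-16:25.
Zubin ∩ Yosef ∩ Imani ∩ Xiulan: 08:55-10:10, 11:15-13:10, 14:50-16:25.
Zubin ∩ Yosef ∩ Imani ∩ Xiulan ∩ Emeka: 08:55-10:05, 11:15-13:10, 15:30-16:25.
The longest is 11:15-13:10 at 115 minutes.

115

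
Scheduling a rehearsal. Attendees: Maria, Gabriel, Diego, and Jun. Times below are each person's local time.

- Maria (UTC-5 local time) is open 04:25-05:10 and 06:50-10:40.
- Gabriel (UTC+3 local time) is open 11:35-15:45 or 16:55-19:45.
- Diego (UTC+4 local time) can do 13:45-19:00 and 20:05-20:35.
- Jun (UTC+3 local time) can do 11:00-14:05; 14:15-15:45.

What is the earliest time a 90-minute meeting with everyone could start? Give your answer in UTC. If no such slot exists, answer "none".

Maria in UTC: 09:25-10:10, 11:50-15:40 (add 5h to convert from UTC-5).
Gabriel in UTC: 08:35-12:45, 13:55-16:45 (subtract 3h to convert from UTC+3).
Diego in UTC: 09:45-15:00, 16:05-16:35 (subtract 4h to convert from UTC+4).
Jun in UTC: 08:00-11:05, 11:15-12:45 (subtract 3h to convert from UTC+3).
Maria ∩ Gabriel: 09:25-10:10, 11:50-12:45, 13:55-15:40.
Maria ∩ Gabriel ∩ Diego: 09:45-10:10, 11:50-12:45, 13:55-15:00.
Maria ∩ Gabriel ∩ Diego ∩ Jun: 09:45-10:10, 11:50-12:45.
So the common availability across everyone is 09:45-10:10, 11:50-12:45.
No common window is at least 90 minutes long.

none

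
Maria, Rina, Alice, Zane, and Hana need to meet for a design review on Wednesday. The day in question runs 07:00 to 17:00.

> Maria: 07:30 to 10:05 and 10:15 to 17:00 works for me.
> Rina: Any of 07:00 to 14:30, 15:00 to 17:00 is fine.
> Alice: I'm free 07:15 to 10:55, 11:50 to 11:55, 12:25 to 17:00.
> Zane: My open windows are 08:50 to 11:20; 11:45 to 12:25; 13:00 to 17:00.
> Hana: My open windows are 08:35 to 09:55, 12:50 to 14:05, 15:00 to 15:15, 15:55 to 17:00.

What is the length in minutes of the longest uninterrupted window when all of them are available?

Maria ∩ Rina: 07:30-10:05, 10:15-14:30, 15:00-17:00.
Maria ∩ Rina ∩ Alice: 07:30-10:05, 10:15-10:55, 11:50-11:55, 12:25-14:30, 15:00-17:00.
Maria ∩ Rina ∩ Alice ∩ Zane: 08:50-10:05, 10:15-10:55, 11:50-11:55, 13:00-14:30, 15:00-17:00.
Maria ∩ Rina ∩ Alice ∩ Zane ∩ Hana: 08:50-09:55, 13:00-14:05, 15:00-15:15, 15:55-17:00.
Those are the intersection windows.
The longest is 08:50-09:55 at 65 minutes.

65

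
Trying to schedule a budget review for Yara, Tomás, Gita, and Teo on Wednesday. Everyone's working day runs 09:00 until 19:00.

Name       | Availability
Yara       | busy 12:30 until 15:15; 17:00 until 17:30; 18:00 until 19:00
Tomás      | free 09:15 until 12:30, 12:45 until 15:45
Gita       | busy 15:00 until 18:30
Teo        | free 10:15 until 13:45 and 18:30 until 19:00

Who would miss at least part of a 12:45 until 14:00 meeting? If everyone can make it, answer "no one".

Yara free: 09:00-12:30, 15:15-17:00, 17:30-18:00 (invert busy blocks within the working day).
Tomás free: 09:15-12:30, 12:45-15:45.
Gita free: 09:00-15:00, 18:30-19:00 (invert busy blocks within the working day).
Teo free: 10:15-13:45, 18:30-19:00.
Yara: not fully free for 12:45-14:00. Tomás: free for 12:45-14:00. Gita: free for 12:45-14:00. Teo: not fully free for 12:45-14:00.

Teo, Yara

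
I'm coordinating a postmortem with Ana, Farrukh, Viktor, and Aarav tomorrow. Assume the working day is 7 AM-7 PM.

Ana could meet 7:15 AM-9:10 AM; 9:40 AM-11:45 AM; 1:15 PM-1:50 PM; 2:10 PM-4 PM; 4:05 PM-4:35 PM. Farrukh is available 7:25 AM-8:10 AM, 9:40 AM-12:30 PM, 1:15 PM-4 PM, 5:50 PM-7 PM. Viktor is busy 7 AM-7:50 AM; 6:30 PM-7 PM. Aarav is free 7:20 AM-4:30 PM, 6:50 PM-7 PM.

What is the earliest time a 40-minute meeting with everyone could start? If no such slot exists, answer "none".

09:40

Ana free: 07:15-09:10, 09:40-11:45, 13:15-13:50, 14:10-16:00, 16:05-16:35.
Farrukh free: 07:25-08:10, 09:40-12:30, 13:15-16:00, 17:50-19:00.
Viktor free: 07:50-18:30 (invert busy blocks within the working day).
Aarav free: 07:20-16:30, 18:50-19:00.
Ana ∩ Farrukh: 07:25-08:10, 09:40-11:45, 13:15-13:50, 14:10-16:00.
Ana ∩ Farrukh ∩ Viktor: 07:50-08:10, 09:40-11:45, 13:15-13:50, 14:10-16:00.
Ana ∩ Farrukh ∩ Viktor ∩ Aarav: 07:50-08:10, 09:40-11:45, 13:15-13:50, 14:10-16:00.
So the common availability across everyone is 07:50-08:10, 09:40-11:45, 13:15-13:50, 14:10-16:00.
The first common window of at least 40 minutes is 09:40-11:45, so the earliest start is 09:40.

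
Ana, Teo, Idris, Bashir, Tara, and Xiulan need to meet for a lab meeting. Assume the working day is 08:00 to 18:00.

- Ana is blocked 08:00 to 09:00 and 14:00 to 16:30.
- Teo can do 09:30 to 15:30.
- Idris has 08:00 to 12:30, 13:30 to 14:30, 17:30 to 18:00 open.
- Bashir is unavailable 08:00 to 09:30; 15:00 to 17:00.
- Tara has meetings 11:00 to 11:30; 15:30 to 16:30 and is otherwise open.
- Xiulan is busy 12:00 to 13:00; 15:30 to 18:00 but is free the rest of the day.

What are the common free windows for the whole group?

09:30-11:00, 11:30-12:00, 13:30-14:00

Ana free: 09:00-14:00, 16:30-18:00 (invert busy blocks within the working day).
Teo free: 09:30-15:30.
Idris free: 08:00-12:30, 13:30-14:30, 17:30-18:00.
Bashir free: 09:30-15:00, 17:00-18:00 (invert busy blocks within the working day).
Tara free: 08:00-11:00, 11:30-15:30, 16:30-18:00 (invert busy blocks within the working day).
Xiulan free: 08:00-12:00, 13:00-15:30 (invert busy blocks within the working day).
Ana ∩ Teo: 09:30-14:00.
Ana ∩ Teo ∩ Idris: 09:30-12:30, 13:30-14:00.
Ana ∩ Teo ∩ Idris ∩ Bashir: 09:30-12:30, 13:30-14:00.
Ana ∩ Teo ∩ Idris ∩ Bashir ∩ Tara: 09:30-11:00, 11:30-12:30, 13:30-14:00.
Ana ∩ Teo ∩ Idris ∩ Bashir ∩ Tara ∩ Xiulan: 09:30-11:00, 11:30-12:00, 13:30-14:00.
So the common availability across everyone is 09:30-11:00, 11:30-12:00, 13:30-14:00.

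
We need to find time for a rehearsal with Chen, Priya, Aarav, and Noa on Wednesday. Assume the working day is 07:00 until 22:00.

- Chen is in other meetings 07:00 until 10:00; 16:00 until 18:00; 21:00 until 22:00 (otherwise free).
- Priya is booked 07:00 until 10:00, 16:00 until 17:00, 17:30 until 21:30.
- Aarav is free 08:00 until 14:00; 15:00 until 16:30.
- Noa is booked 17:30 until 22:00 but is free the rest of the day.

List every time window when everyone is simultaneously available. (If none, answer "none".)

Chen free: 10:00-16:00, 18:00-21:00 (invert busy blocks within the working day).
Priya free: 10:00-16:00, 17:00-17:30, 21:30-22:00 (invert busy blocks within the working day).
Aarav free: 08:00-14:00, 15:00-16:30.
Noa free: 07:00-17:30 (invert busy blocks within the working day).
Chen ∩ Priya: 10:00-16:00.
Chen ∩ Priya ∩ Aarav: 10:00-14:00, 15:00-16:00.
Chen ∩ Priya ∩ Aarav ∩ Noa: 10:00-14:00, 15:00-16:00.
So the common availability across everyone is 10:00-14:00, 15:00-16:00.

10:00-14:00, 15:00-16:00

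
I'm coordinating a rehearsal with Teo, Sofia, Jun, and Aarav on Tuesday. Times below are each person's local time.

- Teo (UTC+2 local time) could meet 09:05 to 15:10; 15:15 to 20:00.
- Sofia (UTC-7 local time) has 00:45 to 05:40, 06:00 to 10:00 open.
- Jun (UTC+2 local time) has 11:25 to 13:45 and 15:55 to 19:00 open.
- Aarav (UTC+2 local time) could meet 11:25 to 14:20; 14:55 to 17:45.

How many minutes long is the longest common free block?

140

Teo in UTC: 07:05-13:10, 13:15-18:00 (subtract 2h to convert from UTC+2).
Sofia in UTC: 07:45-12:40, 13:00-17:00 (add 7h to convert from UTC-7).
Jun in UTC: 09:25-11:45, 13:55-17:00 (subtract 2h to convert from UTC+2).
Aarav in UTC: 09:25-12:20, 12:55-15:45 (subtract 2h to convert from UTC+2).
Teo ∩ Sofia: 07:45-12:40, 13:00-13:10, 13:15-17:00.
Teo ∩ Sofia ∩ Jun: 09:25-11:45, 13:55-17:00.
Teo ∩ Sofia ∩ Jun ∩ Aarav: 09:25-11:45, 13:55-15:45.
Those are the intersection windows.
The longest is 09:25-11:45 at 140 minutes.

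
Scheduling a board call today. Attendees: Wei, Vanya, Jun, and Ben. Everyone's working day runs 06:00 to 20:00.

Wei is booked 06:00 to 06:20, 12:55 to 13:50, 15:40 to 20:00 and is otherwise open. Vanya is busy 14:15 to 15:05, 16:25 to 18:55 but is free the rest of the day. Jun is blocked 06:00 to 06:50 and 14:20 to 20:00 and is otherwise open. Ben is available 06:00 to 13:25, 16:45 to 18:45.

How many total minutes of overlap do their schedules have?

Wei free: 06:20-12:55, 13:50-15:40 (invert busy blocks within the working day).
Vanya free: 06:00-14:15, 15:05-16:25, 18:55-20:00 (invert busy blocks within the working day).
Jun free: 06:50-14:20 (invert busy blocks within the working day).
Ben free: 06:00-13:25, 16:45-18:45.
Wei ∩ Vanya: 06:20-12:55, 13:50-14:15, 15:05-15:40.
Wei ∩ Vanya ∩ Jun: 06:50-12:55, 13:50-14:15.
Wei ∩ Vanya ∩ Jun ∩ Ben: 06:50-12:55.
So the common availability across everyone is 06:50-12:55.
That's a single block of 365 minutes.

365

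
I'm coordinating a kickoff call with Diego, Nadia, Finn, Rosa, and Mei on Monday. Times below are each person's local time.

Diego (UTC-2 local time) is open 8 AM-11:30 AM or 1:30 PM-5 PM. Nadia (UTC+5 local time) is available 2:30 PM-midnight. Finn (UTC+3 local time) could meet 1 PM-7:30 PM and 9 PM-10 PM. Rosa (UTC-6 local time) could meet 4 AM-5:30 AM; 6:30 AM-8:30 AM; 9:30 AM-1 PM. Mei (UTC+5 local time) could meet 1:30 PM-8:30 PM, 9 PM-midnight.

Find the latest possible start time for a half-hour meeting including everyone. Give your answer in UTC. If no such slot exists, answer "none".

18:30

Diego in UTC: 10:00-13:30, 15:30-19:00 (add 2h to convert from UTC-2).
Nadia in UTC: 09:30-19:00 (subtract 5h to convert from UTC+5).
Finn in UTC: 10:00-16:30, 18:00-19:00 (subtract 3h to convert from UTC+3).
Rosa in UTC: 10:00-11:30, 12:30-14:30, 15:30-19:00 (add 6h to convert from UTC-6).
Mei in UTC: 08:30-15:30, 16:00-19:00 (subtract 5h to convert from UTC+5).
Diego ∩ Nadia: 10:00-13:30, 15:30-19:00.
Diego ∩ Nadia ∩ Finn: 10:00-13:30, 15:30-16:30, 18:00-19:00.
Diego ∩ Nadia ∩ Finn ∩ Rosa: 10:00-11:30, 12:30-13:30, 15:30-16:30, 18:00-19:00.
Diego ∩ Nadia ∩ Finn ∩ Rosa ∩ Mei: 10:00-11:30, 12:30-13:30, 16:00-16:30, 18:00-19:00.
The last common window of at least 30 minutes is 18:00-19:00; a 30-minute meeting can start as late as 18:30 and still end by 19:00.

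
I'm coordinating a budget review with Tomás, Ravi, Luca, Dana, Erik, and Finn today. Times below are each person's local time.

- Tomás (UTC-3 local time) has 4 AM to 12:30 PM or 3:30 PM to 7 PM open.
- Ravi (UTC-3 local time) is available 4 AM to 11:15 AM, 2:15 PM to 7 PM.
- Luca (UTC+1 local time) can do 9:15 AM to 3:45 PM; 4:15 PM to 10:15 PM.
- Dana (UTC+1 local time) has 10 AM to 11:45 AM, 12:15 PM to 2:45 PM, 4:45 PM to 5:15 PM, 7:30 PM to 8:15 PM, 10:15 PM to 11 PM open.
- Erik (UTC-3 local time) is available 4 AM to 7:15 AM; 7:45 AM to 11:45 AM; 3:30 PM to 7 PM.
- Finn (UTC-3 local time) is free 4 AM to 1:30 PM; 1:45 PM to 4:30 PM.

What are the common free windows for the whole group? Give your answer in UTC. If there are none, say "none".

09:00-10:15, 11:15-13:45, 18:30-19:15

Tomás in UTC: 07:00-15:30, 18:30-22:00 (add 3h to convert from UTC-3).
Ravi in UTC: 07:00-14:15, 17:15-22:00 (add 3h to convert from UTC-3).
Luca in UTC: 08:15-14:45, 15:15-21:15 (subtract 1h to convert from UTC+1).
Dana in UTC: 09:00-10:45, 11:15-13:45, 15:45-16:15, 18:30-19:15, 21:15-22:00 (subtract 1h to convert from UTC+1).
Erik in UTC: 07:00-10:15, 10:45-14:45, 18:30-22:00 (add 3h to convert from UTC-3).
Finn in UTC: 07:00-16:30, 16:45-19:30 (add 3h to convert from UTC-3).
Tomás ∩ Ravi: 07:00-14:15, 18:30-22:00.
Tomás ∩ Ravi ∩ Luca: 08:15-14:15, 18:30-21:15.
Tomás ∩ Ravi ∩ Luca ∩ Dana: 09:00-10:45, 11:15-13:45, 18:30-19:15.
Tomás ∩ Ravi ∩ Luca ∩ Dana ∩ Erik: 09:00-10:15, 11:15-13:45, 18:30-19:15.
Tomás ∩ Ravi ∩ Luca ∩ Dana ∩ Erik ∩ Finn: 09:00-10:15, 11:15-13:45, 18:30-19:15.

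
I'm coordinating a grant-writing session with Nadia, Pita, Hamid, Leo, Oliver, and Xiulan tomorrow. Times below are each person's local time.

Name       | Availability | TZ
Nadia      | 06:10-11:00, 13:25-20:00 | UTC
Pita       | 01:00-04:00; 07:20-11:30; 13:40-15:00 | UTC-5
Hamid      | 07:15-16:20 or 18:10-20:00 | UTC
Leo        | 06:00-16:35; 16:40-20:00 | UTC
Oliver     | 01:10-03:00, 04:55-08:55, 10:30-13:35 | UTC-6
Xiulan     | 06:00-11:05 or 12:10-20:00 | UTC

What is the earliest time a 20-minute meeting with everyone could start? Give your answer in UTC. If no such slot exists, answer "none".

07:15

Nadia in UTC: 06:10-11:00, 13:25-20:00.
Pita in UTC: 06:00-09:00, 12:20-16:30, 18:40-20:00 (add 5h to convert from UTC-5).
Hamid in UTC: 07:15-16:20, 18:10-20:00.
Leo in UTC: 06:00-16:35, 16:40-20:00.
Oliver in UTC: 07:10-09:00, 10:55-14:55, 16:30-19:35 (add 6h to convert from UTC-6).
Xiulan in UTC: 06:00-11:05, 12:10-20:00.
Nadia ∩ Pita: 06:10-09:00, 13:25-16:30, 18:40-20:00.
Nadia ∩ Pita ∩ Hamid: 07:15-09:00, 13:25-16:20, 18:40-20:00.
Nadia ∩ Pita ∩ Hamid ∩ Leo: 07:15-09:00, 13:25-16:20, 18:40-20:00.
Nadia ∩ Pita ∩ Hamid ∩ Leo ∩ Oliver: 07:15-09:00, 13:25-14:55, 18:40-19:35.
Nadia ∩ Pita ∩ Hamid ∩ Leo ∩ Oliver ∩ Xiulan: 07:15-09:00, 13:25-14:55, 18:40-19:35.
The first common window of at least 20 minutes is 07:15-09:00, so the earliest start is 07:15.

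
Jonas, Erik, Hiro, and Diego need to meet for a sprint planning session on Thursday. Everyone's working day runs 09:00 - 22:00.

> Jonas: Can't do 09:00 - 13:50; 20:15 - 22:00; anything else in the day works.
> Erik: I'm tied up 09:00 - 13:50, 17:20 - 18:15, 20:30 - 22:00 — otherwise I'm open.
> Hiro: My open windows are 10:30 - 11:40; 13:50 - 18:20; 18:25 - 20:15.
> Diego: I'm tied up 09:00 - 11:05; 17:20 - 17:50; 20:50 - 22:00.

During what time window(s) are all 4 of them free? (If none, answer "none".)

Jonas free: 13:50-20:15 (invert busy blocks within the working day).
Erik free: 13:50-17:20, 18:15-20:30 (invert busy blocks within the working day).
Hiro free: 10:30-11:40, 13:50-18:20, 18:25-20:15.
Diego free: 11:05-17:20, 17:50-20:50 (invert busy blocks within the working day).
Jonas ∩ Erik: 13:50-17:20, 18:15-20:15.
Jonas ∩ Erik ∩ Hiro: 13:50-17:20, 18:15-18:20, 18:25-20:15.
Jonas ∩ Erik ∩ Hiro ∩ Diego: 13:50-17:20, 18:15-18:20, 18:25-20:15.

13:50-17:20, 18:15-18:20, 18:25-20:15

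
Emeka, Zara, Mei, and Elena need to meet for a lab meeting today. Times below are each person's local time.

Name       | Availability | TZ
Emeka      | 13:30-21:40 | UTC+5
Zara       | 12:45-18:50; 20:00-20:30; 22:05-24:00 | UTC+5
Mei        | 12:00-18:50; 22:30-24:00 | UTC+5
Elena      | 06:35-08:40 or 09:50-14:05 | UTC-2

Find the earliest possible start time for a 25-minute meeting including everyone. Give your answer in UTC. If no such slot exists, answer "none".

08:35

Emeka in UTC: 08:30-16:40 (subtract 5h to convert from UTC+5).
Zara in UTC: 07:45-13:50, 15:00-15:30, 17:05-19:00 (subtract 5h to convert from UTC+5).
Mei in UTC: 07:00-13:50, 17:30-19:00 (subtract 5h to convert from UTC+5).
Elena in UTC: 08:35-10:40, 11:50-16:05 (add 2h to convert from UTC-2).
Emeka ∩ Zara: 08:30-13:50, 15:00-15:30.
Emeka ∩ Zara ∩ Mei: 08:30-13:50.
Emeka ∩ Zara ∩ Mei ∩ Elena: 08:35-10:40, 11:50-13:50.
The first common window of at least 25 minutes is 08:35-10:40, so the earliest start is 08:35.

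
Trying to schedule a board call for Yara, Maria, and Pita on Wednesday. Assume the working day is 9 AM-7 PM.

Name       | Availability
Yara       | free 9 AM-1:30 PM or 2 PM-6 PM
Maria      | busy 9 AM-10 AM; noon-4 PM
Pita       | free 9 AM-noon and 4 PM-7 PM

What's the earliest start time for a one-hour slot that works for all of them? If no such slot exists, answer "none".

10:00

Yara free: 09:00-13:30, 14:00-18:00.
Maria free: 10:00-12:00, 16:00-19:00 (invert busy blocks within the working day).
Pita free: 09:00-12:00, 16:00-19:00.
Yara ∩ Maria: 10:00-12:00, 16:00-18:00.
Yara ∩ Maria ∩ Pita: 10:00-12:00, 16:00-18:00.
The first common window of at least 60 minutes is 10:00-12:00, so the earliest start is 10:00.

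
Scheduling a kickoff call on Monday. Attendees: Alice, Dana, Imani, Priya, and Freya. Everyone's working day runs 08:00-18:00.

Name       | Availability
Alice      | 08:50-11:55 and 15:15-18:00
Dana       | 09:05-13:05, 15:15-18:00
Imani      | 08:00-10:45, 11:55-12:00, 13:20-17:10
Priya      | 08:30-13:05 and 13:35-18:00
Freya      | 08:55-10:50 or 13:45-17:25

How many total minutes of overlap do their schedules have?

Alice ∩ Dana: 09:05-11:55, 15:15-18:00.
Alice ∩ Dana ∩ Imani: 09:05-10:45, 15:15-17:10.
Alice ∩ Dana ∩ Imani ∩ Priya: 09:05-10:45, 15:15-17:10.
Alice ∩ Dana ∩ Imani ∩ Priya ∩ Freya: 09:05-10:45, 15:15-17:10.
Summing the common windows: 100 + 115 = 215 minutes.

215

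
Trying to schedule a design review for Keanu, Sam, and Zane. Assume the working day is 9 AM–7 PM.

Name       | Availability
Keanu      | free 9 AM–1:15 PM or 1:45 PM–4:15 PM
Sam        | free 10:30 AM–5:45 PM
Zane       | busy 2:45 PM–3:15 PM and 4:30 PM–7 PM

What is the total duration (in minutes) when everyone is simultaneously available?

Keanu free: 09:00-13:15, 13:45-16:15.
Sam free: 10:30-17:45.
Zane free: 09:00-14:45, 15:15-16:30 (invert busy blocks within the working day).
Keanu ∩ Sam: 10:30-13:15, 13:45-16:15.
Keanu ∩ Sam ∩ Zane: 10:30-13:15, 13:45-14:45, 15:15-16:15.
Summing the common windows: 165 + 60 + 60 = 285 minutes.

285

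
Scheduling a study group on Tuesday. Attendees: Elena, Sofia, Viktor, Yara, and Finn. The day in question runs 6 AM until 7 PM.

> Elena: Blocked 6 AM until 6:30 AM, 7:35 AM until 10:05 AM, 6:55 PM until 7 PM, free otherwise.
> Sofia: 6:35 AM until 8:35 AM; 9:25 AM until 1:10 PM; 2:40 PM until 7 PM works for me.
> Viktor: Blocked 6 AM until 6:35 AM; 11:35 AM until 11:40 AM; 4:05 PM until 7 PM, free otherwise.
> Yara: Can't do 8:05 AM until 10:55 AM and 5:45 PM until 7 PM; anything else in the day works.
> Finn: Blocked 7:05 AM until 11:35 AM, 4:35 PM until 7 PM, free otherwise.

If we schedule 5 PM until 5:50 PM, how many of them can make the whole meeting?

2

Elena free: 06:30-07:35, 10:05-18:55 (invert busy blocks within the working day).
Sofia free: 06:35-08:35, 09:25-13:10, 14:40-19:00.
Viktor free: 06:35-11:35, 11:40-16:05 (invert busy blocks within the working day).
Yara free: 06:00-08:05, 10:55-17:45 (invert busy blocks within the working day).
Finn free: 06:00-07:05, 11:35-16:35 (invert busy blocks within the working day).
Elena and Sofia can make the full 17:00-17:50 slot — that's 2.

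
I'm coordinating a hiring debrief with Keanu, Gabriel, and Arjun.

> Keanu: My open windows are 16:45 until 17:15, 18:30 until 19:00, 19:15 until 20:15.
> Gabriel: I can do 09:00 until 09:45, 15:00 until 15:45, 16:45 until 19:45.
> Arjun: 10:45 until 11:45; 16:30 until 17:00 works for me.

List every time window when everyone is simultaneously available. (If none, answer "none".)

Keanu ∩ Gabriel: 16:45-17:15, 18:30-19:00, 19:15-19:45.
Keanu ∩ Gabriel ∩ Arjun: 16:45-17:00.

16:45-17:00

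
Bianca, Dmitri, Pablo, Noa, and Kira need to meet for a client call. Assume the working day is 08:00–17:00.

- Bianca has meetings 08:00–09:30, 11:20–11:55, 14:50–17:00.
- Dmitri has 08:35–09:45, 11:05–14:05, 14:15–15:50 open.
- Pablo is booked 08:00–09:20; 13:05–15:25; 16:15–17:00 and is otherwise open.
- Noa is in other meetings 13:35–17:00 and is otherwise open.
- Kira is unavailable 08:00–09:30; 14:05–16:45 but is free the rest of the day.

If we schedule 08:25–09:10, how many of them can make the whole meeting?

1

Bianca free: 09:30-11:20, 11:55-14:50 (invert busy blocks within the working day).
Dmitri free: 08:35-09:45, 11:05-14:05, 14:15-15:50.
Pablo free: 09:20-13:05, 15:25-16:15 (invert busy blocks within the working day).
Noa free: 08:00-13:35 (invert busy blocks within the working day).
Kira free: 09:30-14:05, 16:45-17:00 (invert busy blocks within the working day).
Noa can make the full 08:25-09:10 slot — that's 1.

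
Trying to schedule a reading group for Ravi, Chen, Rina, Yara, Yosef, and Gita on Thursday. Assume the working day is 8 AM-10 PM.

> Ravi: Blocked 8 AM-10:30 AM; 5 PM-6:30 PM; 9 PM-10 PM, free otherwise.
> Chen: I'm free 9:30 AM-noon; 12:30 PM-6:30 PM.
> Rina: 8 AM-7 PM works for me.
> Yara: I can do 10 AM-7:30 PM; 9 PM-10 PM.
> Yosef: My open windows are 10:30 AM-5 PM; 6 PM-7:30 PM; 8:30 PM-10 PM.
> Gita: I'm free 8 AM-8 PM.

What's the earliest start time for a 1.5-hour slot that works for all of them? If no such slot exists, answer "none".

Ravi free: 10:30-17:00, 18:30-21:00 (invert busy blocks within the working day).
Chen free: 09:30-12:00, 12:30-18:30.
Rina free: 08:00-19:00.
Yara free: 10:00-19:30, 21:00-22:00.
Yosef free: 10:30-17:00, 18:00-19:30, 20:30-22:00.
Gita free: 08:00-20:00.
Ravi ∩ Chen: 10:30-12:00, 12:30-17:00.
Ravi ∩ Chen ∩ Rina: 10:30-12:00, 12:30-17:00.
Ravi ∩ Chen ∩ Rina ∩ Yara: 10:30-12:00, 12:30-17:00.
Ravi ∩ Chen ∩ Rina ∩ Yara ∩ Yosef: 10:30-12:00, 12:30-17:00.
Ravi ∩ Chen ∩ Rina ∩ Yara ∩ Yosef ∩ Gita: 10:30-12:00, 12:30-17:00.
The first common window of at least 90 minutes is 10:30-12:00, so the earliest start is 10:30.

10:30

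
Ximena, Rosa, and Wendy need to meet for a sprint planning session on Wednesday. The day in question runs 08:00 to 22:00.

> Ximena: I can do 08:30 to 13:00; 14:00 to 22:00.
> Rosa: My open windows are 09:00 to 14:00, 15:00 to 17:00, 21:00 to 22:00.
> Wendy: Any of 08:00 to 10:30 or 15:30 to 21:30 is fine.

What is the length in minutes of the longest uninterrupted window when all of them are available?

Ximena ∩ Rosa: 09:00-13:00, 15:00-17:00, 21:00-22:00.
Ximena ∩ Rosa ∩ Wendy: 09:00-10:30, 15:30-17:00, 21:00-21:30.
The longest is 09:00-10:30 at 90 minutes.

90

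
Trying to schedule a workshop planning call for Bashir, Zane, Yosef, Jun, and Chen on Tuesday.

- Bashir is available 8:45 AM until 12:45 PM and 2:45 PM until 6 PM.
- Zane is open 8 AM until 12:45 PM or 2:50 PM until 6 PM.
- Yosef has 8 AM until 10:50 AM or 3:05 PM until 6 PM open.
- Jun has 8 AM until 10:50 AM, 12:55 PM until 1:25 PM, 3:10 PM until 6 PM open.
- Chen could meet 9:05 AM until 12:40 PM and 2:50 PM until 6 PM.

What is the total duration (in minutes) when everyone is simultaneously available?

Bashir ∩ Zane: 08:45-12:45, 14:50-18:00.
Bashir ∩ Zane ∩ Yosef: 08:45-10:50, 15:05-18:00.
Bashir ∩ Zane ∩ Yosef ∩ Jun: 08:45-10:50, 15:10-18:00.
Bashir ∩ Zane ∩ Yosef ∩ Jun ∩ Chen: 09:05-10:50, 15:10-18:00.
Summing the common windows: 105 + 170 = 275 minutes.

275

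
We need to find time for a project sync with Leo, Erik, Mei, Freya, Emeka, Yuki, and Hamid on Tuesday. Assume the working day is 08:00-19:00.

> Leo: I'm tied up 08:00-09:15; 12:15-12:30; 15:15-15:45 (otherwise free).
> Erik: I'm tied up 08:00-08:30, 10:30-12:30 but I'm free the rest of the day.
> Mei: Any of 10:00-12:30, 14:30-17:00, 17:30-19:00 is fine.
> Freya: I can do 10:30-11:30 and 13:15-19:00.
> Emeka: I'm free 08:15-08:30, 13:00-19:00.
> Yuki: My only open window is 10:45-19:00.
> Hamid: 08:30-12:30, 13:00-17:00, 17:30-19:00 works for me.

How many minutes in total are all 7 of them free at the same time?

210

Leo free: 09:15-12:15, 12:30-15:15, 15:45-19:00 (invert busy blocks within the working day).
Erik free: 08:30-10:30, 12:30-19:00 (invert busy blocks within the working day).
Mei free: 10:00-12:30, 14:30-17:00, 17:30-19:00.
Freya free: 10:30-11:30, 13:15-19:00.
Emeka free: 08:15-08:30, 13:00-19:00.
Yuki free: 10:45-19:00.
Hamid free: 08:30-12:30, 13:00-17:00, 17:30-19:00.
Leo ∩ Erik: 09:15-10:30, 12:30-15:15, 15:45-19:00.
Leo ∩ Erik ∩ Mei: 10:00-10:30, 14:30-15:15, 15:45-17:00, 17:30-19:00.
Leo ∩ Erik ∩ Mei ∩ Freya: 14:30-15:15, 15:45-17:00, 17:30-19:00.
Leo ∩ Erik ∩ Mei ∩ Freya ∩ Emeka: 14:30-15:15, 15:45-17:00, 17:30-19:00.
Leo ∩ Erik ∩ Mei ∩ Freya ∩ Emeka ∩ Yuki: 14:30-15:15, 15:45-17:00, 17:30-19:00.
Leo ∩ Erik ∩ Mei ∩ Freya ∩ Emeka ∩ Yuki ∩ Hamid: 14:30-15:15, 15:45-17:00, 17:30-19:00.
Those are the intersection windows.
Summing the common windows: 45 + 75 + 90 = 210 minutes.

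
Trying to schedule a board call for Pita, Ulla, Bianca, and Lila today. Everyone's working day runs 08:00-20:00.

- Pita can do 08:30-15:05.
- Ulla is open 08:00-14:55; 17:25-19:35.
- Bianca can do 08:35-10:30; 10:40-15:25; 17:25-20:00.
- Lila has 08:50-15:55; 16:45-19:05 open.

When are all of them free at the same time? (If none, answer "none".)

Pita ∩ Ulla: 08:30-14:55.
Pita ∩ Ulla ∩ Bianca: 08:35-10:30, 10:40-14:55.
Pita ∩ Ulla ∩ Bianca ∩ Lila: 08:50-10:30, 10:40-14:55.

08:50-10:30, 10:40-14:55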